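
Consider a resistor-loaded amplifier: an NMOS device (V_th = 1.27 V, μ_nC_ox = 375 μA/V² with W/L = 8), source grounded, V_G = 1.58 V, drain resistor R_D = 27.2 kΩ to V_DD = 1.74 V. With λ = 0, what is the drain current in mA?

I_D = 0.0612 mA

V_GS = V_G = 1.58 V, so V_ov = 1.58 − 1.27 = 0.31 V.
k_n = μ_nC_ox · (W/L) = 3 mA/V².
Assume saturation: I_D = ½ k_n V_ov² = 0.5 × 3 × 0.31² = 0.144 mA, giving V_DS = V_DD − I_D R_D = 1.74 − 0.144 × 27.2 = -2.18 V.
But -2.18 V < V_ov = 0.31 V, so the device is actually in triode.
In triode I_D = k_n[V_ov V_DS − ½ V_DS²] and I_D = (V_DD − V_DS)/R_D. Equating: 40.8 V_DS² − 26.3 V_DS + 1.74 = 0, giving V_DS = 0.0749 V (the root below V_ov).
I_D = (1.74 − 0.0749) / 27.2 = 0.0612 mA.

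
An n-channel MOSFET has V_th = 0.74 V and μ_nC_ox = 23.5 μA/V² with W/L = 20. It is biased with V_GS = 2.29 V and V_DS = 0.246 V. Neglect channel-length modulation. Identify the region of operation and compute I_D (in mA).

k_n = μ_nC_ox · (W/L) = 0.47 mA/V².
V_ov = V_GS − V_th = 2.29 − 0.74 = 1.55 V.
Since V_DS = 0.246 V < V_ov = 1.55 V, the device is in the triode region.
I_D = k_n [V_ov · V_DS − ½ V_DS²] = 0.47 × [1.55 × 0.246 − 0.5 × 0.246²] = 0.165 mA.

Triode; I_D = 0.165 mA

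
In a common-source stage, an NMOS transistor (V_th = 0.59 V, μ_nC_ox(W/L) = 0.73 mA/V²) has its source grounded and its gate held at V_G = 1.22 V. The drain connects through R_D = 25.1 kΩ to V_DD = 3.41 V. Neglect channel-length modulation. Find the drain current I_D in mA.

I_D = 0.121 mA

V_GS = V_G = 1.22 V, so V_ov = 1.22 − 0.59 = 0.63 V.
Assume saturation: I_D = ½ k_n V_ov² = 0.5 × 0.73 × 0.63² = 0.145 mA, giving V_DS = V_DD − I_D R_D = 3.41 − 0.145 × 25.1 = -0.226 V.
But -0.226 V < V_ov = 0.63 V, so the device is actually in triode.
In triode I_D = k_n[V_ov V_DS − ½ V_DS²] and I_D = (V_DD − V_DS)/R_D. Equating: 9.16 V_DS² − 12.54 V_DS + 3.41 = 0, giving V_DS = 0.374 V (the root below V_ov).
I_D = (3.41 − 0.374) / 25.1 = 0.121 mA.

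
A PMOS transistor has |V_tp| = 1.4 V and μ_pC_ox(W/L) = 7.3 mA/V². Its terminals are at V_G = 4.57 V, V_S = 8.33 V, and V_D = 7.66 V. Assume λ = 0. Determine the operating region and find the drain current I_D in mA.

V_SG = V_S − V_G = 8.33 − 4.57 = 3.76 V; V_SD = V_S − V_D = 8.33 − 7.66 = 0.67 V.
V_ov = V_SG − |V_tp| = 3.76 − 1.4 = 2.36 V.
Since V_SD = 0.67 V < V_ov = 2.36 V, the device is in the triode region.
I_D = k_p [V_ov · V_SD − ½ V_SD²] = 7.3 × [2.36 × 0.67 − 0.5 × 0.67²] = 9.9 mA.

Triode; I_D = 9.90 mA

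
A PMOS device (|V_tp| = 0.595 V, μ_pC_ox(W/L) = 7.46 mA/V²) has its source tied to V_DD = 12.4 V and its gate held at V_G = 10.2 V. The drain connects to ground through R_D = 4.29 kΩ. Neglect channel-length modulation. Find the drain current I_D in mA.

I_D = 2.83 mA

V_SG = V_DD − V_G = 12.4 − 10.2 = 2.2 V, so V_ov = 2.2 − 0.595 = 1.61 V.
Assume saturation: I_D = ½ k_p V_ov² = 0.5 × 7.46 × 1.61² = 9.61 mA, giving V_SD = V_DD − I_D R_D = 12.4 − 9.61 × 4.29 = -28.8 V.
But -28.8 V < V_ov = 1.61 V, so the device is actually in triode.
In triode I_D = k_p[V_ov V_SD − ½ V_SD²] and I_D = (V_DD − V_SD)/R_D. Equating: 16 V_SD² − 52.37 V_SD + 12.4 = 0, giving V_SD = 0.257 V (the root below V_ov).
I_D = (12.4 − 0.257) / 4.29 = 2.83 mA.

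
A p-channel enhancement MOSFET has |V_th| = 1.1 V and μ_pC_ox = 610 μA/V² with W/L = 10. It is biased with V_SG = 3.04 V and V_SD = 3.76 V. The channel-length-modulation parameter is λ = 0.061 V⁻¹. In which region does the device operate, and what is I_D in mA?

Saturation; I_D = 14.1 mA

k_p = μ_pC_ox · (W/L) = 6.1 mA/V².
V_ov = V_SG − |V_th| = 3.04 − 1.1 = 1.94 V.
Since V_SD = 3.76 V ≥ V_ov = 1.94 V, the device is in saturation.
I_D = ½ k_p V_ov² (1 + λ V_SD) = 0.5 × 6.1 × 1.94² × (1 + 0.061 × 3.76) = 14.1 mA.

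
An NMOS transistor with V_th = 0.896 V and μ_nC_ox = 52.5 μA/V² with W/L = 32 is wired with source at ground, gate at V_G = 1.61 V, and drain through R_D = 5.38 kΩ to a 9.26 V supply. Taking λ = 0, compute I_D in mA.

I_D = 0.428 mA

V_GS = V_G = 1.61 V, so V_ov = 1.61 − 0.896 = 0.714 V.
k_n = μ_nC_ox · (W/L) = 1.68 mA/V².
Assume saturation: I_D = ½ k_n V_ov² = 0.5 × 1.68 × 0.714² = 0.428 mA, giving V_DS = V_DD − I_D R_D = 9.26 − 0.428 × 5.38 = 6.96 V.
V_DS = 6.96 V ≥ V_ov = 0.714 V, confirming saturation.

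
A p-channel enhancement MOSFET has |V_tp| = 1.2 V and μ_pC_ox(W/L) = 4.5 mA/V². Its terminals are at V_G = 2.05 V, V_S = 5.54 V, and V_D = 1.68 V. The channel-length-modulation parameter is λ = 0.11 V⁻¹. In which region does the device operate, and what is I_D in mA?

Saturation; I_D = 16.8 mA

V_SG = V_S − V_G = 5.54 − 2.05 = 3.49 V; V_SD = V_S − V_D = 5.54 − 1.68 = 3.86 V.
V_ov = V_SG − |V_tp| = 3.49 − 1.2 = 2.29 V.
Since V_SD = 3.86 V ≥ V_ov = 2.29 V, the device is in saturation.
I_D = ½ k_p V_ov² (1 + λ V_SD) = 0.5 × 4.5 × 2.29² × (1 + 0.11 × 3.86) = 16.8 mA.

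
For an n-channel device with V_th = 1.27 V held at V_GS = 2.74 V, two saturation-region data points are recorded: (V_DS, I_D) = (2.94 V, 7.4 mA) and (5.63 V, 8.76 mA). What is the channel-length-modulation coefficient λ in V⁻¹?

λ = 0.0855 V⁻¹

With V_GS fixed, I_D ∝ (1 + λ V_DS) in saturation, so I_D2/I_D1 = (1 + λ V_DS2)/(1 + λ V_DS1).
8.76/7.4 = 1.184 = (1 + 5.63 λ)/(1 + 2.94 λ).
Solving: λ (I_D1 V_DS2 − I_D2 V_DS1) = I_D2 − I_D1, so λ = (8.76 − 7.4) / (7.4 × 5.63 − 8.76 × 2.94) = 1.36 / 15.9 = 0.0855 V⁻¹.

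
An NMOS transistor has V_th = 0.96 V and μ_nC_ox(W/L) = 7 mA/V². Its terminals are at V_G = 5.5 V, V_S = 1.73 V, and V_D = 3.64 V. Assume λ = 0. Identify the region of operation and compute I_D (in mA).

V_GS = V_G − V_S = 5.5 − 1.73 = 3.77 V; V_DS = V_D − V_S = 3.64 − 1.73 = 1.91 V.
V_ov = V_GS − V_th = 3.77 − 0.96 = 2.81 V.
Since V_DS = 1.91 V < V_ov = 2.81 V, the device is in the triode region.
I_D = k_n [V_ov · V_DS − ½ V_DS²] = 7 × [2.81 × 1.91 − 0.5 × 1.91²] = 24.8 mA.

Triode; I_D = 24.8 mA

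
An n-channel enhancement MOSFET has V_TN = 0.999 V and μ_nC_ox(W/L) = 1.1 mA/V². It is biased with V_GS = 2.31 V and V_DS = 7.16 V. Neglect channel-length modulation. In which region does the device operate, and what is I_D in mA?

V_ov = V_GS − V_TN = 2.31 − 0.999 = 1.31 V.
Since V_DS = 7.16 V ≥ V_ov = 1.31 V, the device is in saturation.
I_D = ½ k_n V_ov² = 0.5 × 1.1 × 1.31² = 0.945 mA.

Saturation; I_D = 0.945 mA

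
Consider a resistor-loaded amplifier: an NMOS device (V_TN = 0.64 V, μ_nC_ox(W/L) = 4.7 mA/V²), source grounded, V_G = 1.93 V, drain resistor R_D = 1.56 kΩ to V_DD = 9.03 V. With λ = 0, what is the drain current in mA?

I_D = 3.91 mA

V_GS = V_G = 1.93 V, so V_ov = 1.93 − 0.64 = 1.29 V.
Assume saturation: I_D = ½ k_n V_ov² = 0.5 × 4.7 × 1.29² = 3.91 mA, giving V_DS = V_DD − I_D R_D = 9.03 − 3.91 × 1.56 = 2.93 V.
V_DS = 2.93 V ≥ V_ov = 1.29 V, confirming saturation.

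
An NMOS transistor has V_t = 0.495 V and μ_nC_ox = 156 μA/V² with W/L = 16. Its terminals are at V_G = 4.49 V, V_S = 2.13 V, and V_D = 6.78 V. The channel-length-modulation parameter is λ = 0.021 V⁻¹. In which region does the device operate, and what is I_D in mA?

V_GS = V_G − V_S = 4.49 − 2.13 = 2.36 V; V_DS = V_D − V_S = 6.78 − 2.13 = 4.65 V.
k_n = μ_nC_ox · (W/L) = 2.496 mA/V².
V_ov = V_GS − V_t = 2.36 − 0.495 = 1.87 V.
Since V_DS = 4.65 V ≥ V_ov = 1.87 V, the device is in saturation.
I_D = ½ k_n V_ov² (1 + λ V_DS) = 0.5 × 2.496 × 1.87² × (1 + 0.021 × 4.65) = 4.76 mA.

Saturation; I_D = 4.76 mA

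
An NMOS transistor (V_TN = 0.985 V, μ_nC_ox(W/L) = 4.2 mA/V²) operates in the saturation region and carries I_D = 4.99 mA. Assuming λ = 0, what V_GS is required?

In saturation I_D = ½ k_n (V_GS − V_TN)², so V_GS − V_TN = √(2 I_D / k_n) = √(2 × 4.99 / 4.2) = 1.54 V.
V_GS = 0.985 + 1.54 = 2.53 V.

V_GS = 2.53 V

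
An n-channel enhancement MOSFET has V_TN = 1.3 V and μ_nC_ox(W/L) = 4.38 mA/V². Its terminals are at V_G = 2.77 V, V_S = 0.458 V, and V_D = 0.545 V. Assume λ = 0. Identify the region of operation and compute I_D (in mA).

Triode; I_D = 0.369 mA

V_GS = V_G − V_S = 2.77 − 0.458 = 2.31 V; V_DS = V_D − V_S = 0.545 − 0.458 = 0.087 V.
V_ov = V_GS − V_TN = 2.31 − 1.3 = 1.01 V.
Since V_DS = 0.087 V < V_ov = 1.01 V, the device is in the triode region.
I_D = k_n [V_ov · V_DS − ½ V_DS²] = 4.38 × [1.01 × 0.087 − 0.5 × 0.087²] = 0.369 mA.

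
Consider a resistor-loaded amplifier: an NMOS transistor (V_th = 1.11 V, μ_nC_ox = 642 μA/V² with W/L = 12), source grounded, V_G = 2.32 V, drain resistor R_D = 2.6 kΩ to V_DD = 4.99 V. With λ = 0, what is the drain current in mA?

I_D = 1.84 mA

V_GS = V_G = 2.32 V, so V_ov = 2.32 − 1.11 = 1.21 V.
k_n = μ_nC_ox · (W/L) = 7.704 mA/V².
Assume saturation: I_D = ½ k_n V_ov² = 0.5 × 7.704 × 1.21² = 5.64 mA, giving V_DS = V_DD − I_D R_D = 4.99 − 5.64 × 2.6 = -9.67 V.
But -9.67 V < V_ov = 1.21 V, so the device is actually in triode.
In triode I_D = k_n[V_ov V_DS − ½ V_DS²] and I_D = (V_DD − V_DS)/R_D. Equating: 10 V_DS² − 25.24 V_DS + 4.99 = 0, giving V_DS = 0.216 V (the root below V_ov).
I_D = (4.99 − 0.216) / 2.6 = 1.84 mA.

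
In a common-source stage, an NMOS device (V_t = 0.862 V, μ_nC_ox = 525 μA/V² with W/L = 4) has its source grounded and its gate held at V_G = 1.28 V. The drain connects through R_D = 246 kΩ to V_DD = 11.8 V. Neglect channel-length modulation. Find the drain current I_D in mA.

I_D = 0.0477 mA

V_GS = V_G = 1.28 V, so V_ov = 1.28 − 0.862 = 0.418 V.
k_n = μ_nC_ox · (W/L) = 2.1 mA/V².
Assume saturation: I_D = ½ k_n V_ov² = 0.5 × 2.1 × 0.418² = 0.183 mA, giving V_DS = V_DD − I_D R_D = 11.8 − 0.183 × 246 = -33.3 V.
But -33.3 V < V_ov = 0.418 V, so the device is actually in triode.
In triode I_D = k_n[V_ov V_DS − ½ V_DS²] and I_D = (V_DD − V_DS)/R_D. Equating: 258 V_DS² − 216.9 V_DS + 11.8 = 0, giving V_DS = 0.0585 V (the root below V_ov).
I_D = (11.8 − 0.0585) / 246 = 0.0477 mA.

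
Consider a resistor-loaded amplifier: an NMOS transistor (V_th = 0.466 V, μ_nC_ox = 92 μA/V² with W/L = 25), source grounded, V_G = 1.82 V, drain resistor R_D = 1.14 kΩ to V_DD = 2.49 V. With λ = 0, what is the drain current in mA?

V_GS = V_G = 1.82 V, so V_ov = 1.82 − 0.466 = 1.35 V.
k_n = μ_nC_ox · (W/L) = 2.3 mA/V².
Assume saturation: I_D = ½ k_n V_ov² = 0.5 × 2.3 × 1.35² = 2.11 mA, giving V_DS = V_DD − I_D R_D = 2.49 − 2.11 × 1.14 = 0.0865 V.
But 0.0865 V < V_ov = 1.35 V, so the device is actually in triode.
In triode I_D = k_n[V_ov V_DS − ½ V_DS²] and I_D = (V_DD − V_DS)/R_D. Equating: 1.31 V_DS² − 4.55 V_DS + 2.49 = 0, giving V_DS = 0.681 V (the root below V_ov).
I_D = (2.49 − 0.681) / 1.14 = 1.59 mA.

I_D = 1.59 mA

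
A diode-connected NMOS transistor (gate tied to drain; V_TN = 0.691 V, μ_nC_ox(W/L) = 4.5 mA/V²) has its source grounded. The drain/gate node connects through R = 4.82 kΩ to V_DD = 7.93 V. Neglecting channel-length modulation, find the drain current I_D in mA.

With gate tied to drain, V_GS = V_DS ≥ V_GS − V_TN, so the device is in saturation.
KCL at the drain: ½ k_n (V_GS − V_TN)² = (V_DD − V_GS)/R.
Let x = V_GS − 0.691. Then 10.8 x² + x − 7.239 = 0, giving x = 0.772 V (positive root), so V_GS = 1.46 V.
I_D = (V_DD − V_GS)/R = (7.93 − 1.46) / 4.82 = 1.34 mA.

I_D = 1.34 mA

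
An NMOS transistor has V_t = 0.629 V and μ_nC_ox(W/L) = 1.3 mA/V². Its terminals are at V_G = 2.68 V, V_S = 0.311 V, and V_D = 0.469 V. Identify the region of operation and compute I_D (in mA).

V_GS = V_G − V_S = 2.68 − 0.311 = 2.37 V; V_DS = V_D − V_S = 0.469 − 0.311 = 0.158 V.
V_ov = V_GS − V_t = 2.37 − 0.629 = 1.74 V.
Since V_DS = 0.158 V < V_ov = 1.74 V, the device is in the triode region.
I_D = k_n [V_ov · V_DS − ½ V_DS²] = 1.3 × [1.74 × 0.158 − 0.5 × 0.158²] = 0.341 mA.

Triode; I_D = 0.341 mA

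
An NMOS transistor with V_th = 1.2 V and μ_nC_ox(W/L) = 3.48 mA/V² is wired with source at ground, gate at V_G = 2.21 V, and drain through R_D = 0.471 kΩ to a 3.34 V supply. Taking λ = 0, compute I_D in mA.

V_GS = V_G = 2.21 V, so V_ov = 2.21 − 1.2 = 1.01 V.
Assume saturation: I_D = ½ k_n V_ov² = 0.5 × 3.48 × 1.01² = 1.77 mA, giving V_DS = V_DD − I_D R_D = 3.34 − 1.77 × 0.471 = 2.5 V.
V_DS = 2.5 V ≥ V_ov = 1.01 V, confirming saturation.

I_D = 1.77 mA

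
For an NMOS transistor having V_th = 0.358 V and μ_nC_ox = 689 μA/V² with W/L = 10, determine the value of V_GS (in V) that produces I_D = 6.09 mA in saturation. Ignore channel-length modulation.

V_GS = 1.69 V

k_n = μ_nC_ox · (W/L) = 6.89 mA/V².
In saturation I_D = ½ k_n (V_GS − V_th)², so V_GS − V_th = √(2 I_D / k_n) = √(2 × 6.09 / 6.89) = 1.33 V.
V_GS = 0.358 + 1.33 = 1.69 V.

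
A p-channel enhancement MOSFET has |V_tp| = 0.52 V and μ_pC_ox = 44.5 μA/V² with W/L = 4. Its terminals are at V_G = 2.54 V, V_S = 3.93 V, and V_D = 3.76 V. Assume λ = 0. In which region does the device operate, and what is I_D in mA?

V_SG = V_S − V_G = 3.93 − 2.54 = 1.39 V; V_SD = V_S − V_D = 3.93 − 3.76 = 0.17 V.
k_p = μ_pC_ox · (W/L) = 0.178 mA/V².
V_ov = V_SG − |V_tp| = 1.39 − 0.52 = 0.87 V.
Since V_SD = 0.17 V < V_ov = 0.87 V, the device is in the triode region.
I_D = k_p [V_ov · V_SD − ½ V_SD²] = 0.178 × [0.87 × 0.17 − 0.5 × 0.17²] = 0.0238 mA.

Triode; I_D = 0.0238 mA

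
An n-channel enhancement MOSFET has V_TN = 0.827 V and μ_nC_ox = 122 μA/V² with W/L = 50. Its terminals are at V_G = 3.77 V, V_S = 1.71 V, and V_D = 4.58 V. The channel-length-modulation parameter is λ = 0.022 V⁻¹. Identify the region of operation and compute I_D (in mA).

Saturation; I_D = 4.93 mA

V_GS = V_G − V_S = 3.77 − 1.71 = 2.06 V; V_DS = V_D − V_S = 4.58 − 1.71 = 2.87 V.
k_n = μ_nC_ox · (W/L) = 6.1 mA/V².
V_ov = V_GS − V_TN = 2.06 − 0.827 = 1.23 V.
Since V_DS = 2.87 V ≥ V_ov = 1.23 V, the device is in saturation.
I_D = ½ k_n V_ov² (1 + λ V_DS) = 0.5 × 6.1 × 1.23² × (1 + 0.022 × 2.87) = 4.93 mA.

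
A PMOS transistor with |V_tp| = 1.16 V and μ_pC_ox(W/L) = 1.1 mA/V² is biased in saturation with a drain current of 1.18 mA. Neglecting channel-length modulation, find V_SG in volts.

V_SG = 2.62 V

In saturation I_D = ½ k_p (V_SG − |V_tp|)², so V_SG − |V_tp| = √(2 I_D / k_p) = √(2 × 1.18 / 1.1) = 1.46 V.
V_SG = 1.16 + 1.46 = 2.62 V.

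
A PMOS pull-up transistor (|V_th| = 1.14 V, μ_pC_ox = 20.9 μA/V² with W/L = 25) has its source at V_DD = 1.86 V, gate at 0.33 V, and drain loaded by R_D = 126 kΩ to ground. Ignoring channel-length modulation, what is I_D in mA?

I_D = 0.0142 mA

V_SG = V_DD − V_G = 1.86 − 0.33 = 1.53 V, so V_ov = 1.53 − 1.14 = 0.39 V.
k_p = μ_pC_ox · (W/L) = 0.5225 mA/V².
Assume saturation: I_D = ½ k_p V_ov² = 0.5 × 0.5225 × 0.39² = 0.0397 mA, giving V_SD = V_DD − I_D R_D = 1.86 − 0.0397 × 126 = -3.15 V.
But -3.15 V < V_ov = 0.39 V, so the device is actually in triode.
In triode I_D = k_p[V_ov V_SD − ½ V_SD²] and I_D = (V_DD − V_SD)/R_D. Equating: 32.9 V_SD² − 26.68 V_SD + 1.86 = 0, giving V_SD = 0.0771 V (the root below V_ov).
I_D = (1.86 − 0.0771) / 126 = 0.0142 mA.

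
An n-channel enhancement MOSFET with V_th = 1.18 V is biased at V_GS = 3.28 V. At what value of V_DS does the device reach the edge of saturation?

V_DS,sat = 2.10 V

The boundary between triode and saturation is V_DS = V_GS − V_th = V_ov.
V_ov = 3.28 − 1.18 = 2.1 V.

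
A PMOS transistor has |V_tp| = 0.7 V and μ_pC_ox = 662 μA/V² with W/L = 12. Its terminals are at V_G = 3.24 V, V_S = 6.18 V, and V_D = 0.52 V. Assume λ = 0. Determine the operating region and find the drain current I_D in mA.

Saturation; I_D = 19.9 mA

V_SG = V_S − V_G = 6.18 − 3.24 = 2.94 V; V_SD = V_S − V_D = 6.18 − 0.52 = 5.66 V.
k_p = μ_pC_ox · (W/L) = 7.944 mA/V².
V_ov = V_SG − |V_tp| = 2.94 − 0.7 = 2.24 V.
Since V_SD = 5.66 V ≥ V_ov = 2.24 V, the device is in saturation.
I_D = ½ k_p V_ov² = 0.5 × 7.944 × 2.24² = 19.9 mA.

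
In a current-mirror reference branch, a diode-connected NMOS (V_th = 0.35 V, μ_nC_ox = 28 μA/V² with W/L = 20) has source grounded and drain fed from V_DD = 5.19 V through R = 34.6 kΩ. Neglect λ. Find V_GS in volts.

With gate tied to drain, V_GS = V_DS ≥ V_GS − V_th, so the device is in saturation.
k_n = μ_nC_ox · (W/L) = 0.56 mA/V².
KCL at the drain: ½ k_n (V_GS − V_th)² = (V_DD − V_GS)/R.
Let x = V_GS − 0.35. Then 9.69 x² + x − 4.84 = 0, giving x = 0.657 V (positive root), so V_GS = 1.01 V.
I_D = (V_DD − V_GS)/R = (5.19 − 1.01) / 34.6 = 0.121 mA.

V_GS = 1.01 V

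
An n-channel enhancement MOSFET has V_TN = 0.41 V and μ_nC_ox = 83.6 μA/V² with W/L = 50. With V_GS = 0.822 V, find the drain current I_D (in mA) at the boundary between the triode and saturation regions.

I_D = 0.355 mA

At the boundary V_DS = V_ov = V_GS − V_TN = 0.822 − 0.41 = 0.412 V.
k_n = μ_nC_ox · (W/L) = 4.18 mA/V².
I_D = ½ k_n V_ov² = 0.5 × 4.18 × 0.412² = 0.355 mA.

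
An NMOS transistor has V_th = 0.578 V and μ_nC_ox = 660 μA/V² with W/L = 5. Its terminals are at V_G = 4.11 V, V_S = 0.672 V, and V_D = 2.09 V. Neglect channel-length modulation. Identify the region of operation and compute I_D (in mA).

Triode; I_D = 10.1 mA

V_GS = V_G − V_S = 4.11 − 0.672 = 3.44 V; V_DS = V_D − V_S = 2.09 − 0.672 = 1.42 V.
k_n = μ_nC_ox · (W/L) = 3.3 mA/V².
V_ov = V_GS − V_th = 3.44 − 0.578 = 2.86 V.
Since V_DS = 1.42 V < V_ov = 2.86 V, the device is in the triode region.
I_D = k_n [V_ov · V_DS − ½ V_DS²] = 3.3 × [2.86 × 1.42 − 0.5 × 1.42²] = 10.1 mA.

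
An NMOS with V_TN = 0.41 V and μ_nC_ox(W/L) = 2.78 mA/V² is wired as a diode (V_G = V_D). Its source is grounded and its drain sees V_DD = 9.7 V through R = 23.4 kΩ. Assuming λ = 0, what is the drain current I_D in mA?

I_D = 0.375 mA

With gate tied to drain, V_GS = V_DS ≥ V_GS − V_TN, so the device is in saturation.
KCL at the drain: ½ k_n (V_GS − V_TN)² = (V_DD − V_GS)/R.
Let x = V_GS − 0.41. Then 32.5 x² + x − 9.29 = 0, giving x = 0.519 V (positive root), so V_GS = 0.929 V.
I_D = (V_DD − V_GS)/R = (9.7 − 0.929) / 23.4 = 0.375 mA.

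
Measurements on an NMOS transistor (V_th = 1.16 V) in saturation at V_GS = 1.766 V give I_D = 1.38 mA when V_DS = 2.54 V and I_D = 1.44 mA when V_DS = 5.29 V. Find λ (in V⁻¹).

λ = 0.0165 V⁻¹

With V_GS fixed, I_D ∝ (1 + λ V_DS) in saturation, so I_D2/I_D1 = (1 + λ V_DS2)/(1 + λ V_DS1).
1.44/1.38 = 1.043 = (1 + 5.29 λ)/(1 + 2.54 λ).
Solving: λ (I_D1 V_DS2 − I_D2 V_DS1) = I_D2 − I_D1, so λ = (1.44 − 1.38) / (1.38 × 5.29 − 1.44 × 2.54) = 0.06 / 3.64 = 0.0165 V⁻¹.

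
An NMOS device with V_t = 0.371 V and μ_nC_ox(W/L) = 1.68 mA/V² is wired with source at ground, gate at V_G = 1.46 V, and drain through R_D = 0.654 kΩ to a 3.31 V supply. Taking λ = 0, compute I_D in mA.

I_D = 0.996 mA

V_GS = V_G = 1.46 V, so V_ov = 1.46 − 0.371 = 1.09 V.
Assume saturation: I_D = ½ k_n V_ov² = 0.5 × 1.68 × 1.09² = 0.996 mA, giving V_DS = V_DD − I_D R_D = 3.31 − 0.996 × 0.654 = 2.66 V.
V_DS = 2.66 V ≥ V_ov = 1.09 V, confirming saturation.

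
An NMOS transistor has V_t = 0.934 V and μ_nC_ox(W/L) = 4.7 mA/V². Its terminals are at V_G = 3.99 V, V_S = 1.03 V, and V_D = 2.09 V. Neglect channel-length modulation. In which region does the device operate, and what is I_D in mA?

V_GS = V_G − V_S = 3.99 − 1.03 = 2.96 V; V_DS = V_D − V_S = 2.09 − 1.03 = 1.06 V.
V_ov = V_GS − V_t = 2.96 − 0.934 = 2.03 V.
Since V_DS = 1.06 V < V_ov = 2.03 V, the device is in the triode region.
I_D = k_n [V_ov · V_DS − ½ V_DS²] = 4.7 × [2.03 × 1.06 − 0.5 × 1.06²] = 7.45 mA.

Triode; I_D = 7.45 mA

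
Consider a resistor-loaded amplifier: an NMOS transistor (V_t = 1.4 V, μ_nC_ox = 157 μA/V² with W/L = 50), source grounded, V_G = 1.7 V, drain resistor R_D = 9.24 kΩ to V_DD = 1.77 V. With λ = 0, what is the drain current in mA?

I_D = 0.182 mA

V_GS = V_G = 1.7 V, so V_ov = 1.7 − 1.4 = 0.3 V.
k_n = μ_nC_ox · (W/L) = 7.85 mA/V².
Assume saturation: I_D = ½ k_n V_ov² = 0.5 × 7.85 × 0.3² = 0.353 mA, giving V_DS = V_DD − I_D R_D = 1.77 − 0.353 × 9.24 = -1.49 V.
But -1.49 V < V_ov = 0.3 V, so the device is actually in triode.
In triode I_D = k_n[V_ov V_DS − ½ V_DS²] and I_D = (V_DD − V_DS)/R_D. Equating: 36.3 V_DS² − 22.76 V_DS + 1.77 = 0, giving V_DS = 0.0909 V (the root below V_ov).
I_D = (1.77 − 0.0909) / 9.24 = 0.182 mA.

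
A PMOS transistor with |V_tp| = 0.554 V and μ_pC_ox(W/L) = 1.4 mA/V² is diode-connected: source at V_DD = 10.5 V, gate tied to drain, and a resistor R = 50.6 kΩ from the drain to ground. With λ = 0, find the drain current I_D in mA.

I_D = 0.186 mA

With gate tied to drain, V_SG = V_SD ≥ V_SG − |V_tp|, so the device is in saturation.
KCL at the drain: ½ k_p (V_SG − |V_tp|)² = (V_DD − V_SG)/R.
Let x = V_SG − 0.554. Then 35.4 x² + x − 9.946 = 0, giving x = 0.516 V (positive root), so V_SG = 1.07 V.
I_D = (V_DD − V_SG)/R = (10.5 − 1.07) / 50.6 = 0.186 mA.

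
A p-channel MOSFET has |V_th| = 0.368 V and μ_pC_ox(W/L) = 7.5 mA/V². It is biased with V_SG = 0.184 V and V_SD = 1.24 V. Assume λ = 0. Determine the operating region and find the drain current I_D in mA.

Cutoff; I_D = 0 mA

V_SG = 0.184 V < |V_th| = 0.368 V, so the transistor is in cutoff.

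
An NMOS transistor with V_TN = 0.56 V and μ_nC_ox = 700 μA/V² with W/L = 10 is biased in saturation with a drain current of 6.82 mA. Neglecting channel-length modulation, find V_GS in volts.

k_n = μ_nC_ox · (W/L) = 7 mA/V².
In saturation I_D = ½ k_n (V_GS − V_TN)², so V_GS − V_TN = √(2 I_D / k_n) = √(2 × 6.82 / 7) = 1.4 V.
V_GS = 0.56 + 1.4 = 1.96 V.

V_GS = 1.96 V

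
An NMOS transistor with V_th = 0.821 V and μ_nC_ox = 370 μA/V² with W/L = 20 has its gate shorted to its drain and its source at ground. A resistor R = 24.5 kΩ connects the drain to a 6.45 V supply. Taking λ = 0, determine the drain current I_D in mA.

With gate tied to drain, V_GS = V_DS ≥ V_GS − V_th, so the device is in saturation.
k_n = μ_nC_ox · (W/L) = 7.4 mA/V².
KCL at the drain: ½ k_n (V_GS − V_th)² = (V_DD − V_GS)/R.
Let x = V_GS − 0.821. Then 90.7 x² + x − 5.629 = 0, giving x = 0.244 V (positive root), so V_GS = 1.06 V.
I_D = (V_DD − V_GS)/R = (6.45 − 1.06) / 24.5 = 0.22 mA.

I_D = 0.220 mA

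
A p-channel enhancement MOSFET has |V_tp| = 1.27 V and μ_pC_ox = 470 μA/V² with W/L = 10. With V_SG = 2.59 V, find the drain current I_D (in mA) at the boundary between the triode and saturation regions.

At the boundary V_SD = V_ov = V_SG − |V_tp| = 2.59 − 1.27 = 1.32 V.
k_p = μ_pC_ox · (W/L) = 4.7 mA/V².
I_D = ½ k_p V_ov² = 0.5 × 4.7 × 1.32² = 4.09 mA.

I_D = 4.09 mA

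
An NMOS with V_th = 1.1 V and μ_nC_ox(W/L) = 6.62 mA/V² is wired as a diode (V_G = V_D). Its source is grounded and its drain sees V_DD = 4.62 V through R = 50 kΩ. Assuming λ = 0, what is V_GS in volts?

V_GS = 1.24 V

With gate tied to drain, V_GS = V_DS ≥ V_GS − V_th, so the device is in saturation.
KCL at the drain: ½ k_n (V_GS − V_th)² = (V_DD − V_GS)/R.
Let x = V_GS − 1.1. Then 166 x² + x − 3.52 = 0, giving x = 0.143 V (positive root), so V_GS = 1.24 V.
I_D = (V_DD − V_GS)/R = (4.62 − 1.24) / 50 = 0.0675 mA.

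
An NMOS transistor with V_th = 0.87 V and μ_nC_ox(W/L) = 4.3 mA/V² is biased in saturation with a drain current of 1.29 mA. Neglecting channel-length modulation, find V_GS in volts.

In saturation I_D = ½ k_n (V_GS − V_th)², so V_GS − V_th = √(2 I_D / k_n) = √(2 × 1.29 / 4.3) = 0.775 V.
V_GS = 0.87 + 0.775 = 1.64 V.

V_GS = 1.64 V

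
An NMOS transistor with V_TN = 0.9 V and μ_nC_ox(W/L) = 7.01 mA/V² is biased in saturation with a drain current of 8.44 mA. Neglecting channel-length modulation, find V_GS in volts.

In saturation I_D = ½ k_n (V_GS − V_TN)², so V_GS − V_TN = √(2 I_D / k_n) = √(2 × 8.44 / 7.01) = 1.55 V.
V_GS = 0.9 + 1.55 = 2.45 V.

V_GS = 2.45 V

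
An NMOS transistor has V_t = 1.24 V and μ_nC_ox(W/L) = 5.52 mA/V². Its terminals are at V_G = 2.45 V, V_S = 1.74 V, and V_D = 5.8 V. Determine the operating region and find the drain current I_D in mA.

Cutoff; I_D = 0 mA

V_GS = V_G − V_S = 2.45 − 1.74 = 0.71 V; V_DS = V_D − V_S = 5.8 − 1.74 = 4.06 V.
V_GS = 0.71 V < V_t = 1.24 V, so the transistor is in cutoff.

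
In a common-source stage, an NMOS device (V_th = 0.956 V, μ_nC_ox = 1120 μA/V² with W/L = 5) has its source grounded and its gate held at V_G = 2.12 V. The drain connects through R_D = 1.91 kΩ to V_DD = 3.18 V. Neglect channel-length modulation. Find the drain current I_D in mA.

V_GS = V_G = 2.12 V, so V_ov = 2.12 − 0.956 = 1.16 V.
k_n = μ_nC_ox · (W/L) = 5.6 mA/V².
Assume saturation: I_D = ½ k_n V_ov² = 0.5 × 5.6 × 1.16² = 3.79 mA, giving V_DS = V_DD − I_D R_D = 3.18 − 3.79 × 1.91 = -4.07 V.
But -4.07 V < V_ov = 1.16 V, so the device is actually in triode.
In triode I_D = k_n[V_ov V_DS − ½ V_DS²] and I_D = (V_DD − V_DS)/R_D. Equating: 5.35 V_DS² − 13.45 V_DS + 3.18 = 0, giving V_DS = 0.264 V (the root below V_ov).
I_D = (3.18 − 0.264) / 1.91 = 1.53 mA.

I_D = 1.53 mA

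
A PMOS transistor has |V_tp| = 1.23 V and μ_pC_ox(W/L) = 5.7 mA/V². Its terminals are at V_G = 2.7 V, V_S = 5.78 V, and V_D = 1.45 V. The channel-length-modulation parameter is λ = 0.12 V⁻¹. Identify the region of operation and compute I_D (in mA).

Saturation; I_D = 14.8 mA

V_SG = V_S − V_G = 5.78 − 2.7 = 3.08 V; V_SD = V_S − V_D = 5.78 − 1.45 = 4.33 V.
V_ov = V_SG − |V_tp| = 3.08 − 1.23 = 1.85 V.
Since V_SD = 4.33 V ≥ V_ov = 1.85 V, the device is in saturation.
I_D = ½ k_p V_ov² (1 + λ V_SD) = 0.5 × 5.7 × 1.85² × (1 + 0.12 × 4.33) = 14.8 mA.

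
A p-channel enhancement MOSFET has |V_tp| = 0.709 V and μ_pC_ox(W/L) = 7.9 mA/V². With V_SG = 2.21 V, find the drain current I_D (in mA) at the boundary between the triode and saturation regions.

At the boundary V_SD = V_ov = V_SG − |V_tp| = 2.21 − 0.709 = 1.5 V.
I_D = ½ k_p V_ov² = 0.5 × 7.9 × 1.5² = 8.9 mA.

I_D = 8.90 mA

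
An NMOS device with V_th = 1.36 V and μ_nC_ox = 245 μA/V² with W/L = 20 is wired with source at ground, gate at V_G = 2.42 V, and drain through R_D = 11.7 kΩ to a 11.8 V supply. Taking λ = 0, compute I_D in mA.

I_D = 0.990 mA

V_GS = V_G = 2.42 V, so V_ov = 2.42 − 1.36 = 1.06 V.
k_n = μ_nC_ox · (W/L) = 4.9 mA/V².
Assume saturation: I_D = ½ k_n V_ov² = 0.5 × 4.9 × 1.06² = 2.75 mA, giving V_DS = V_DD − I_D R_D = 11.8 − 2.75 × 11.7 = -20.4 V.
But -20.4 V < V_ov = 1.06 V, so the device is actually in triode.
In triode I_D = k_n[V_ov V_DS − ½ V_DS²] and I_D = (V_DD − V_DS)/R_D. Equating: 28.7 V_DS² − 61.77 V_DS + 11.8 = 0, giving V_DS = 0.212 V (the root below V_ov).
I_D = (11.8 − 0.212) / 11.7 = 0.99 mA.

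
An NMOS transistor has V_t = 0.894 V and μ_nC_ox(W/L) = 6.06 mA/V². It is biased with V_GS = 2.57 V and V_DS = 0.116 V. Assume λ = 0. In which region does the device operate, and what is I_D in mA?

Triode; I_D = 1.14 mA

V_ov = V_GS − V_t = 2.57 − 0.894 = 1.68 V.
Since V_DS = 0.116 V < V_ov = 1.68 V, the device is in the triode region.
I_D = k_n [V_ov · V_DS − ½ V_DS²] = 6.06 × [1.68 × 0.116 − 0.5 × 0.116²] = 1.14 mA.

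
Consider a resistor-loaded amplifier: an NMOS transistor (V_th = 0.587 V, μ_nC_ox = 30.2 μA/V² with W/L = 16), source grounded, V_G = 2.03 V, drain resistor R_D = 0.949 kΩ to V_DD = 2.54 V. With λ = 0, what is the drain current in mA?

I_D = 0.503 mA

V_GS = V_G = 2.03 V, so V_ov = 2.03 − 0.587 = 1.44 V.
k_n = μ_nC_ox · (W/L) = 0.4832 mA/V².
Assume saturation: I_D = ½ k_n V_ov² = 0.5 × 0.4832 × 1.44² = 0.503 mA, giving V_DS = V_DD − I_D R_D = 2.54 − 0.503 × 0.949 = 2.06 V.
V_DS = 2.06 V ≥ V_ov = 1.44 V, confirming saturation.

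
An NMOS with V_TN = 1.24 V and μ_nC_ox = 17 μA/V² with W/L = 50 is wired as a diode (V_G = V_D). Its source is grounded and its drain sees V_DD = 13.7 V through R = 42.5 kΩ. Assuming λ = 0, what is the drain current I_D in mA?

With gate tied to drain, V_GS = V_DS ≥ V_GS − V_TN, so the device is in saturation.
k_n = μ_nC_ox · (W/L) = 0.85 mA/V².
KCL at the drain: ½ k_n (V_GS − V_TN)² = (V_DD − V_GS)/R.
Let x = V_GS − 1.24. Then 18.1 x² + x − 12.46 = 0, giving x = 0.803 V (positive root), so V_GS = 2.04 V.
I_D = (V_DD − V_GS)/R = (13.7 − 2.04) / 42.5 = 0.274 mA.

I_D = 0.274 mA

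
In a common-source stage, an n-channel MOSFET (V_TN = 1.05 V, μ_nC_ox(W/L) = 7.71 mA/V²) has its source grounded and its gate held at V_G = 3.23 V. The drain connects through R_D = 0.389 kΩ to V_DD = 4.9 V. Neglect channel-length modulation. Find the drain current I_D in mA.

V_GS = V_G = 3.23 V, so V_ov = 3.23 − 1.05 = 2.18 V.
Assume saturation: I_D = ½ k_n V_ov² = 0.5 × 7.71 × 2.18² = 18.3 mA, giving V_DS = V_DD − I_D R_D = 4.9 − 18.3 × 0.389 = -2.23 V.
But -2.23 V < V_ov = 2.18 V, so the device is actually in triode.
In triode I_D = k_n[V_ov V_DS − ½ V_DS²] and I_D = (V_DD − V_DS)/R_D. Equating: 1.5 V_DS² − 7.538 V_DS + 4.9 = 0, giving V_DS = 0.767 V (the root below V_ov).
I_D = (4.9 − 0.767) / 0.389 = 10.6 mA.

I_D = 10.6 mA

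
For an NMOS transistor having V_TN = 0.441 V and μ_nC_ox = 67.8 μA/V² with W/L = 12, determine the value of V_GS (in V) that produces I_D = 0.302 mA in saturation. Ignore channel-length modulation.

V_GS = 1.30 V

k_n = μ_nC_ox · (W/L) = 0.8136 mA/V².
In saturation I_D = ½ k_n (V_GS − V_TN)², so V_GS − V_TN = √(2 I_D / k_n) = √(2 × 0.302 / 0.8136) = 0.862 V.
V_GS = 0.441 + 0.862 = 1.3 V.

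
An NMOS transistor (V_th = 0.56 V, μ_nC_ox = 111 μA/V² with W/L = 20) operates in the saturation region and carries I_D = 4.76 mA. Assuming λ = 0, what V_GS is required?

V_GS = 2.63 V

k_n = μ_nC_ox · (W/L) = 2.22 mA/V².
In saturation I_D = ½ k_n (V_GS − V_th)², so V_GS − V_th = √(2 I_D / k_n) = √(2 × 4.76 / 2.22) = 2.07 V.
V_GS = 0.56 + 2.07 = 2.63 V.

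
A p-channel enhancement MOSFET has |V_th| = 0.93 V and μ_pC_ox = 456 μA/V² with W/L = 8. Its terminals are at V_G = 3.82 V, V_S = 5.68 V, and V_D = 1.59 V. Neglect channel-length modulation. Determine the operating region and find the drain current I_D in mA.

V_SG = V_S − V_G = 5.68 − 3.82 = 1.86 V; V_SD = V_S − V_D = 5.68 − 1.59 = 4.09 V.
k_p = μ_pC_ox · (W/L) = 3.648 mA/V².
V_ov = V_SG − |V_th| = 1.86 − 0.93 = 0.93 V.
Since V_SD = 4.09 V ≥ V_ov = 0.93 V, the device is in saturation.
I_D = ½ k_p V_ov² = 0.5 × 3.648 × 0.93² = 1.58 mA.

Saturation; I_D = 1.58 mA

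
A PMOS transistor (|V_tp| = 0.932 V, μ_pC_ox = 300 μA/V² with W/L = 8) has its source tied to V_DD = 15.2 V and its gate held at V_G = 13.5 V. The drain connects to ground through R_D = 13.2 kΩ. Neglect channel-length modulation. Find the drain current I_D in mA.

I_D = 0.708 mA

V_SG = V_DD − V_G = 15.2 − 13.5 = 1.7 V, so V_ov = 1.7 − 0.932 = 0.768 V.
k_p = μ_pC_ox · (W/L) = 2.4 mA/V².
Assume saturation: I_D = ½ k_p V_ov² = 0.5 × 2.4 × 0.768² = 0.708 mA, giving V_SD = V_DD − I_D R_D = 15.2 − 0.708 × 13.2 = 5.86 V.
V_SD = 5.86 V ≥ V_ov = 0.768 V, confirming saturation.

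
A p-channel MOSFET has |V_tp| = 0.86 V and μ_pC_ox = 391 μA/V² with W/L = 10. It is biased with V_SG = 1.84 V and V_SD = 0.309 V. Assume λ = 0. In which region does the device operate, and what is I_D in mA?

Triode; I_D = 0.997 mA

k_p = μ_pC_ox · (W/L) = 3.91 mA/V².
V_ov = V_SG − |V_tp| = 1.84 − 0.86 = 0.98 V.
Since V_SD = 0.309 V < V_ov = 0.98 V, the device is in the triode region.
I_D = k_p [V_ov · V_SD − ½ V_SD²] = 3.91 × [0.98 × 0.309 − 0.5 × 0.309²] = 0.997 mA.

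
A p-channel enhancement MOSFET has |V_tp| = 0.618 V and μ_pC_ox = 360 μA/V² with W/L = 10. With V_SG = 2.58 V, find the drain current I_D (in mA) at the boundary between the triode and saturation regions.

I_D = 6.93 mA

At the boundary V_SD = V_ov = V_SG − |V_tp| = 2.58 − 0.618 = 1.96 V.
k_p = μ_pC_ox · (W/L) = 3.6 mA/V².
I_D = ½ k_p V_ov² = 0.5 × 3.6 × 1.96² = 6.93 mA.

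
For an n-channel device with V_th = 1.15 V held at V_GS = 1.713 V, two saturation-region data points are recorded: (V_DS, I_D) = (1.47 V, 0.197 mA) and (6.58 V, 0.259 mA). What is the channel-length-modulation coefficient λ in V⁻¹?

λ = 0.0677 V⁻¹

With V_GS fixed, I_D ∝ (1 + λ V_DS) in saturation, so I_D2/I_D1 = (1 + λ V_DS2)/(1 + λ V_DS1).
0.259/0.197 = 1.315 = (1 + 6.58 λ)/(1 + 1.47 λ).
Solving: λ (I_D1 V_DS2 − I_D2 V_DS1) = I_D2 − I_D1, so λ = (0.259 − 0.197) / (0.197 × 6.58 − 0.259 × 1.47) = 0.062 / 0.916 = 0.0677 V⁻¹.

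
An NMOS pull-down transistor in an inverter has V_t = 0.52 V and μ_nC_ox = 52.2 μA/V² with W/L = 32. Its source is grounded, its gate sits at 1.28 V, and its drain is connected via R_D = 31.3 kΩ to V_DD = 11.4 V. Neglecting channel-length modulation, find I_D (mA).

I_D = 0.353 mA

V_GS = V_G = 1.28 V, so V_ov = 1.28 − 0.52 = 0.76 V.
k_n = μ_nC_ox · (W/L) = 1.67 mA/V².
Assume saturation: I_D = ½ k_n V_ov² = 0.5 × 1.67 × 0.76² = 0.482 mA, giving V_DS = V_DD − I_D R_D = 11.4 − 0.482 × 31.3 = -3.7 V.
But -3.7 V < V_ov = 0.76 V, so the device is actually in triode.
In triode I_D = k_n[V_ov V_DS − ½ V_DS²] and I_D = (V_DD − V_DS)/R_D. Equating: 26.1 V_DS² − 40.74 V_DS + 11.4 = 0, giving V_DS = 0.366 V (the root below V_ov).
I_D = (11.4 − 0.366) / 31.3 = 0.353 mA.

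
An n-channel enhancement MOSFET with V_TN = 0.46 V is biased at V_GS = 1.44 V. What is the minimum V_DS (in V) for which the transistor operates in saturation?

The boundary between triode and saturation is V_DS = V_GS − V_TN = V_ov.
V_ov = 1.44 − 0.46 = 0.98 V.

V_DS,sat = 0.980 V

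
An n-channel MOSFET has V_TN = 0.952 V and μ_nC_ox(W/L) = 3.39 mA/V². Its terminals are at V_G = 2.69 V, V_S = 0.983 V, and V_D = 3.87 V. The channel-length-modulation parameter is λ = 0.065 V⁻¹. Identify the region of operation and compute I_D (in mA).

V_GS = V_G − V_S = 2.69 − 0.983 = 1.71 V; V_DS = V_D − V_S = 3.87 − 0.983 = 2.89 V.
V_ov = V_GS − V_TN = 1.71 − 0.952 = 0.755 V.
Since V_DS = 2.89 V ≥ V_ov = 0.755 V, the device is in saturation.
I_D = ½ k_n V_ov² (1 + λ V_DS) = 0.5 × 3.39 × 0.755² × (1 + 0.065 × 2.89) = 1.15 mA.

Saturation; I_D = 1.15 mA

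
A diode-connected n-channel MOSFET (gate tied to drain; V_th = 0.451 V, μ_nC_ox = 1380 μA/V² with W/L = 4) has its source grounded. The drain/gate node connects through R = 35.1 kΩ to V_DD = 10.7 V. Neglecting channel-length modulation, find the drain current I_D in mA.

I_D = 0.283 mA

With gate tied to drain, V_GS = V_DS ≥ V_GS − V_th, so the device is in saturation.
k_n = μ_nC_ox · (W/L) = 5.52 mA/V².
KCL at the drain: ½ k_n (V_GS − V_th)² = (V_DD − V_GS)/R.
Let x = V_GS − 0.451. Then 96.9 x² + x − 10.25 = 0, giving x = 0.32 V (positive root), so V_GS = 0.771 V.
I_D = (V_DD − V_GS)/R = (10.7 − 0.771) / 35.1 = 0.283 mA.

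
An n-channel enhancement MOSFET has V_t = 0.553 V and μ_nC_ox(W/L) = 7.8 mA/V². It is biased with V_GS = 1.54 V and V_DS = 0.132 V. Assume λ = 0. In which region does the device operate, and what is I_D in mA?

Triode; I_D = 0.948 mA

V_ov = V_GS − V_t = 1.54 − 0.553 = 0.987 V.
Since V_DS = 0.132 V < V_ov = 0.987 V, the device is in the triode region.
I_D = k_n [V_ov · V_DS − ½ V_DS²] = 7.8 × [0.987 × 0.132 − 0.5 × 0.132²] = 0.948 mA.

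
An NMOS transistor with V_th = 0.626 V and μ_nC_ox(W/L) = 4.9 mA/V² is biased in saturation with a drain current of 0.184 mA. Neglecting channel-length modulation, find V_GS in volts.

In saturation I_D = ½ k_n (V_GS − V_th)², so V_GS − V_th = √(2 I_D / k_n) = √(2 × 0.184 / 4.9) = 0.274 V.
V_GS = 0.626 + 0.274 = 0.9 V.

V_GS = 0.900 V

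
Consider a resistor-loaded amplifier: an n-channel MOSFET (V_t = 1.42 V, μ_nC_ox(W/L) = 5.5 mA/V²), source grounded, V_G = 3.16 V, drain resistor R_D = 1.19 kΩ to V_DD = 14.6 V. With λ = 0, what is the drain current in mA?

V_GS = V_G = 3.16 V, so V_ov = 3.16 − 1.42 = 1.74 V.
Assume saturation: I_D = ½ k_n V_ov² = 0.5 × 5.5 × 1.74² = 8.33 mA, giving V_DS = V_DD − I_D R_D = 14.6 − 8.33 × 1.19 = 4.69 V.
V_DS = 4.69 V ≥ V_ov = 1.74 V, confirming saturation.

I_D = 8.33 mA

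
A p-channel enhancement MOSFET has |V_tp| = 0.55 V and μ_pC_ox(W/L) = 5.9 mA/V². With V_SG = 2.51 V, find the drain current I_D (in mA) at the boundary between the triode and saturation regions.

I_D = 11.3 mA

At the boundary V_SD = V_ov = V_SG − |V_tp| = 2.51 − 0.55 = 1.96 V.
I_D = ½ k_p V_ov² = 0.5 × 5.9 × 1.96² = 11.3 mA.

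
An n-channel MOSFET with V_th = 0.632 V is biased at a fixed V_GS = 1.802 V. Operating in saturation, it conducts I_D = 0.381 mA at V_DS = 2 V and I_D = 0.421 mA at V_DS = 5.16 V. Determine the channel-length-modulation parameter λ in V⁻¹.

λ = 0.0356 V⁻¹

With V_GS fixed, I_D ∝ (1 + λ V_DS) in saturation, so I_D2/I_D1 = (1 + λ V_DS2)/(1 + λ V_DS1).
0.421/0.381 = 1.105 = (1 + 5.16 λ)/(1 + 2 λ).
Solving: λ (I_D1 V_DS2 − I_D2 V_DS1) = I_D2 − I_D1, so λ = (0.421 − 0.381) / (0.381 × 5.16 − 0.421 × 2) = 0.04 / 1.12 = 0.0356 V⁻¹.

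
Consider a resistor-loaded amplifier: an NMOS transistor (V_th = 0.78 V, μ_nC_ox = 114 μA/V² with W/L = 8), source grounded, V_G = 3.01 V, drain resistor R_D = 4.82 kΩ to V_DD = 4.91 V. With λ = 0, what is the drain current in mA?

V_GS = V_G = 3.01 V, so V_ov = 3.01 − 0.78 = 2.23 V.
k_n = μ_nC_ox · (W/L) = 0.912 mA/V².
Assume saturation: I_D = ½ k_n V_ov² = 0.5 × 0.912 × 2.23² = 2.27 mA, giving V_DS = V_DD − I_D R_D = 4.91 − 2.27 × 4.82 = -6.02 V.
But -6.02 V < V_ov = 2.23 V, so the device is actually in triode.
In triode I_D = k_n[V_ov V_DS − ½ V_DS²] and I_D = (V_DD − V_DS)/R_D. Equating: 2.2 V_DS² − 10.8 V_DS + 4.91 = 0, giving V_DS = 0.507 V (the root below V_ov).
I_D = (4.91 − 0.507) / 4.82 = 0.914 mA.

I_D = 0.914 mA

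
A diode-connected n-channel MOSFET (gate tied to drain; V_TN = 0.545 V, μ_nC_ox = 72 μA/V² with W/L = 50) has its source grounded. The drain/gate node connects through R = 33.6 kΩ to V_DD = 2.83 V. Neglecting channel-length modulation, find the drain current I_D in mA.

With gate tied to drain, V_GS = V_DS ≥ V_GS − V_TN, so the device is in saturation.
k_n = μ_nC_ox · (W/L) = 3.6 mA/V².
KCL at the drain: ½ k_n (V_GS − V_TN)² = (V_DD − V_GS)/R.
Let x = V_GS − 0.545. Then 60.5 x² + x − 2.285 = 0, giving x = 0.186 V (positive root), so V_GS = 0.731 V.
I_D = (V_DD − V_GS)/R = (2.83 − 0.731) / 33.6 = 0.0625 mA.

I_D = 0.0625 mA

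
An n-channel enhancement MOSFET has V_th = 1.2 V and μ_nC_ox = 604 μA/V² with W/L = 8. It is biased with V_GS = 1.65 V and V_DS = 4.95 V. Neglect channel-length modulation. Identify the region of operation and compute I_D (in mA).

Saturation; I_D = 0.489 mA

k_n = μ_nC_ox · (W/L) = 4.832 mA/V².
V_ov = V_GS − V_th = 1.65 − 1.2 = 0.45 V.
Since V_DS = 4.95 V ≥ V_ov = 0.45 V, the device is in saturation.
I_D = ½ k_n V_ov² = 0.5 × 4.832 × 0.45² = 0.489 mA.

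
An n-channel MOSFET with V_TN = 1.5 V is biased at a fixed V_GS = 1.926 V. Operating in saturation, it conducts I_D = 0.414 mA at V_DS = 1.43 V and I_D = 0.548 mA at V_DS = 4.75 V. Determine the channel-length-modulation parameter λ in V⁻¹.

λ = 0.113 V⁻¹

With V_GS fixed, I_D ∝ (1 + λ V_DS) in saturation, so I_D2/I_D1 = (1 + λ V_DS2)/(1 + λ V_DS1).
0.548/0.414 = 1.324 = (1 + 4.75 λ)/(1 + 1.43 λ).
Solving: λ (I_D1 V_DS2 − I_D2 V_DS1) = I_D2 − I_D1, so λ = (0.548 − 0.414) / (0.414 × 4.75 − 0.548 × 1.43) = 0.134 / 1.18 = 0.113 V⁻¹.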